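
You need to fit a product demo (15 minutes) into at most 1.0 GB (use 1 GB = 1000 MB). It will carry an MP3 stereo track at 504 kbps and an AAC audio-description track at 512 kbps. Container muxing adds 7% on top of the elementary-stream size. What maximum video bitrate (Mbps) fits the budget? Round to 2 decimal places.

7.29 Mbps

Budget: 1.0 GB = 8000.0 Mb.
Stream payload after overhead: 8000.0 / 1.07 = 7476.6 Mb.
15 min = 900 s
Total bitrate budget: 7476.6 Mb / 900 s = 8.307 Mbps.
Audio total: 504 + 512 = 1016 kbps = 1.016 Mbps.
Video: 8.307 − 1.016 = 7.291 Mbps.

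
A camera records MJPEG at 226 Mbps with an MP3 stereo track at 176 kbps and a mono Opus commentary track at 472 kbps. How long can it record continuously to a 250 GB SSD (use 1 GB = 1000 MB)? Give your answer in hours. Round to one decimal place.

Audio total: 176 + 472 = 648 kbps = 0.648 Mbps.
Total bitrate: 226 + 0.648 = 226.648 Mbps.
Capacity: 250 GB = 2,000,000 Mb.
Recording time: 2,000,000 / 226.648 = 8,824 s ≈ 2.45 hours.

2.5 hours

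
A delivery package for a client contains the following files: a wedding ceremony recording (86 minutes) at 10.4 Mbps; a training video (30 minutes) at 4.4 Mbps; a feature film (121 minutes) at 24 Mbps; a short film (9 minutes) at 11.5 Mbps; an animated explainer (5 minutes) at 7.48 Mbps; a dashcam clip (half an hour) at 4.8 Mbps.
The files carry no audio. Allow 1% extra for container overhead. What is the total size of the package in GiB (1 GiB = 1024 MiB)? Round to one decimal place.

wedding ceremony recording: 10.400 Mbps × 5160 s × 1.01 = 54200.6 Mb
training video: 4.400 Mbps × 1800 s × 1.01 = 7999.2 Mb
feature film: 24.000 Mbps × 7260 s × 1.01 = 175982.4 Mb
short film: 11.500 Mbps × 540 s × 1.01 = 6272.1 Mb
animated explainer: 7.480 Mbps × 300 s × 1.01 = 2266.4 Mb
dashcam clip: 4.800 Mbps × 1800 s × 1.01 = 8726.4 Mb
Total: 255447.2 Mb = 31930.9 MB.
= 29.74 GiB.

29.7 GiB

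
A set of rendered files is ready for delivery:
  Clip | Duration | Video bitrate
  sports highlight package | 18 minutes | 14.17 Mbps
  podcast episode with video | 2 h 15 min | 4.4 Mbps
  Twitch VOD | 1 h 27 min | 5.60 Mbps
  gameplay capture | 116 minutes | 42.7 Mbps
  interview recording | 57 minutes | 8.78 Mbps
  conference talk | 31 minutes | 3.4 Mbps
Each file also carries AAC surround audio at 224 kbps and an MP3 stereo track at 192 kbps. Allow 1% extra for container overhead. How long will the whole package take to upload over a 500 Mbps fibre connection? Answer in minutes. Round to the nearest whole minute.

14 minutes

Audio total: 224 + 192 = 416 kbps = 0.416 Mbps.
sports highlight package: 14.586 Mbps × 1080 s × 1.01 = 15910.4 Mb
podcast episode with video: 4.816 Mbps × 8100 s × 1.01 = 39399.7 Mb
Twitch VOD: 6.016 Mbps × 5220 s × 1.01 = 31717.6 Mb
gameplay capture: 43.116 Mbps × 6960 s × 1.01 = 303088.2 Mb
interview recording: 9.196 Mbps × 3420 s × 1.01 = 31764.8 Mb
conference talk: 3.816 Mbps × 1860 s × 1.01 = 7168.7 Mb
Total: 429049.5 Mb = 53631.2 MB.
At 500 Mbps: 429049.5 / 500 = 858 s ≈ 14.3 minutes.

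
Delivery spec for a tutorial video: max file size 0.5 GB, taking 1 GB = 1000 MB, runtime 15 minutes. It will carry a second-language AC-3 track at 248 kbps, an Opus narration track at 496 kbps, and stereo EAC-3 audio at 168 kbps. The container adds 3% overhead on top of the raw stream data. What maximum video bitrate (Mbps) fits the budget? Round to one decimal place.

Budget: 0.5 GB = 4000.0 Mb.
Stream payload after overhead: 4000.0 / 1.03 = 3883.5 Mb.
15 min = 900 s
Total bitrate budget: 3883.5 Mb / 900 s = 4.315 Mbps.
Audio total: 248 + 496 + 168 = 912 kbps = 0.912 Mbps.
Video: 4.315 − 0.912 = 3.403 Mbps.

3.4 Mbps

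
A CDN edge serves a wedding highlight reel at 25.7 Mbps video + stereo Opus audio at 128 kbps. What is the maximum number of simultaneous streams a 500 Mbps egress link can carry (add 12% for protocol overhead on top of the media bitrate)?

Audio: 128 kbps = 0.128 Mbps.
Per-viewer media rate: 25.828 Mbps.
On the wire with 12% overhead: 28.927 Mbps.
500 Mbps = 500.0 Mbps; 500.0 / 28.927 = 17.28 → 17 viewers.

17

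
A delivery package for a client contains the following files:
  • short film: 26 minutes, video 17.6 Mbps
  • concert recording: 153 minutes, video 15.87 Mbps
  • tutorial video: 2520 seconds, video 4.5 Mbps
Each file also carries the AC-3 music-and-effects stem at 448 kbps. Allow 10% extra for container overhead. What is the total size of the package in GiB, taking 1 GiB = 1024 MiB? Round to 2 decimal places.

24.38 GiB

Audio: 448 kbps = 0.448 Mbps.
short film: 18.048 Mbps × 1560 s × 1.10 = 30970.4 Mb
concert recording: 16.318 Mbps × 9180 s × 1.10 = 164779.2 Mb
tutorial video: 4.948 Mbps × 2520 s × 1.10 = 13715.9 Mb
Total: 209465.4 Mb = 26183.2 MB.
= 24.38 GiB.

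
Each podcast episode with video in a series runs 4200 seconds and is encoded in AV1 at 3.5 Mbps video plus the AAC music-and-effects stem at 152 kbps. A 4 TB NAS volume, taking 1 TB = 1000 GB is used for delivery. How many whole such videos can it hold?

Audio: 152 kbps = 0.152 Mbps.
Total bitrate: 3.652 Mbps.
Per item: 3.652 Mbps × 4200 s = 15,338 Mb = 1,917 MB.
Capacity: 4 TB = 32,000,000 Mb; 2086.27 items → 2086 complete.

2086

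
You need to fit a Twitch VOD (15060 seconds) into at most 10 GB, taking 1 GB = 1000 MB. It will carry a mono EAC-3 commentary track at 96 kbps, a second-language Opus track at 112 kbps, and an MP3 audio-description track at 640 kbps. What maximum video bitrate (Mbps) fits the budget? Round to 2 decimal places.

Budget: 10 GB = 80000.0 Mb.
Total bitrate budget: 80000.0 Mb / 15060 s = 5.312 Mbps.
Audio total: 96 + 112 + 640 = 848 kbps = 0.848 Mbps.
Video: 5.312 − 0.848 = 4.464 Mbps.

4.46 Mbps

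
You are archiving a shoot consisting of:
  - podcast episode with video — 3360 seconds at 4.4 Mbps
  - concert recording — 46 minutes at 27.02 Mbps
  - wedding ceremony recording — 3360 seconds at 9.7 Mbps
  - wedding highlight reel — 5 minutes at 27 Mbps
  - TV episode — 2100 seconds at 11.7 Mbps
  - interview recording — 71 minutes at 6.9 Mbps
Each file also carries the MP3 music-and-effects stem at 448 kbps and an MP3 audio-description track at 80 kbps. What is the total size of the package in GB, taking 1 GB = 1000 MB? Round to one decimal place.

Audio total: 448 + 80 = 528 kbps = 0.528 Mbps.
podcast episode with video: 4.928 Mbps × 3360 s = 16558.1 Mb
concert recording: 27.548 Mbps × 2760 s = 76032.5 Mb
wedding ceremony recording: 10.228 Mbps × 3360 s = 34366.1 Mb
wedding highlight reel: 27.528 Mbps × 300 s = 8258.4 Mb
TV episode: 12.228 Mbps × 2100 s = 25678.8 Mb
interview recording: 7.428 Mbps × 4260 s = 31643.3 Mb
Total: 192537.1 Mb = 24067.1 MB.
= 24.07 GB.

24.1 GB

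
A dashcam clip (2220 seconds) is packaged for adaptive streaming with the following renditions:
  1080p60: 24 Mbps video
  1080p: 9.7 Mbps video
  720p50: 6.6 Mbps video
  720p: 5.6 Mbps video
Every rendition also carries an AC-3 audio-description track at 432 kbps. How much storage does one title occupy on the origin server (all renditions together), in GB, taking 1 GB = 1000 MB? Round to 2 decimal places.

13.22 GB

Audio: 432 kbps = 0.432 Mbps.
Sum of rendition bitrates: (24+0.432) + (9.7+0.432) + (6.6+0.432) + (5.6+0.432) = 47.628 Mbps.
× 2220 s = 105,734 Mb = 13,217 MB = 13.22 GB.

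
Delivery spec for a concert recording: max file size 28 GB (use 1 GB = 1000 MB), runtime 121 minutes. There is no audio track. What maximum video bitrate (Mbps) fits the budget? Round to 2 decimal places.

Budget: 28 GB = 224000.0 Mb.
121 min = 7260 s
Total bitrate budget: 224000.0 Mb / 7260 s = 30.854 Mbps.

30.85 Mbps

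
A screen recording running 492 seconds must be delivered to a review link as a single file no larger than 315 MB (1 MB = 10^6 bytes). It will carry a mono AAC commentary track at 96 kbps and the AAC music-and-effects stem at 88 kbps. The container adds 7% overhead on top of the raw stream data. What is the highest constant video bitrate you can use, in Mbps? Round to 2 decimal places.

4.60 Mbps

Budget: 315 MB = 2520.0 Mb.
Stream payload after overhead: 2520.0 / 1.07 = 2355.1 Mb.
Total bitrate budget: 2355.1 Mb / 492 s = 4.787 Mbps.
Audio total: 96 + 88 = 184 kbps = 0.184 Mbps.
Video: 4.787 − 0.184 = 4.603 Mbps.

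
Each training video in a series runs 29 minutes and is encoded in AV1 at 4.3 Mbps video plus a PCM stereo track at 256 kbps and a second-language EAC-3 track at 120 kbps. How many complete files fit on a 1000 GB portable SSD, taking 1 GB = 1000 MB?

983

29 min = 1740 s
Audio total: 256 + 120 = 376 kbps = 0.376 Mbps.
Total bitrate: 4.676 Mbps.
Per item: 4.676 Mbps × 1740 s = 8,136 Mb = 1,017 MB.
Capacity: 1000 GB = 8,000,000 Mb; 983.26 items → 983 complete.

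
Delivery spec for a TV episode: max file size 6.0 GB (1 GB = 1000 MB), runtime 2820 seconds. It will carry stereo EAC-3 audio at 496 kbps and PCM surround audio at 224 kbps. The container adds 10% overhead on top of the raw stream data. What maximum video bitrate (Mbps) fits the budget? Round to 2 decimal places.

14.75 Mbps

Budget: 6.0 GB = 48000.0 Mb.
Stream payload after overhead: 48000.0 / 1.10 = 43636.4 Mb.
Total bitrate budget: 43636.4 Mb / 2820 s = 15.474 Mbps.
Audio total: 496 + 224 = 720 kbps = 0.720 Mbps.
Video: 15.474 − 0.720 = 14.754 Mbps.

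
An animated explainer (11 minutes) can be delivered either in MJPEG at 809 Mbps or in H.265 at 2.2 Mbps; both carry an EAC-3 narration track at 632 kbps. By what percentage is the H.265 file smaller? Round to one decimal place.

11 min = 660 s
Audio: 632 kbps = 0.632 Mbps.
MJPEG: 809.632 Mbps × 660 s = 534357.1 Mb = 66.795 GB.
H.265: 2.832 Mbps × 660 s = 1869.1 Mb = 0.234 GB.
Reduction: (1 − 0.234/66.795) × 100 = 99.65%.

99.7%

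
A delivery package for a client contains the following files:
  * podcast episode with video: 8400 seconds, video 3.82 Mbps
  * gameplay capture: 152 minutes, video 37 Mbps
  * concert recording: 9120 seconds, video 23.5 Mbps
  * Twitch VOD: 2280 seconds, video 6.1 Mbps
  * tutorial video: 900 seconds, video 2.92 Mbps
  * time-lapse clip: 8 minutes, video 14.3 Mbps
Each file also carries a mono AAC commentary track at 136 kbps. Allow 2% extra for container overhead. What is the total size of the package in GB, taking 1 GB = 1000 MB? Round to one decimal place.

Audio: 136 kbps = 0.136 Mbps.
podcast episode with video: 3.956 Mbps × 8400 s × 1.02 = 33895.0 Mb
gameplay capture: 37.136 Mbps × 9120 s × 1.02 = 345453.9 Mb
concert recording: 23.636 Mbps × 9120 s × 1.02 = 219871.5 Mb
Twitch VOD: 6.236 Mbps × 2280 s × 1.02 = 14502.4 Mb
tutorial video: 3.056 Mbps × 900 s × 1.02 = 2805.4 Mb
time-lapse clip: 14.436 Mbps × 480 s × 1.02 = 7067.9 Mb
Total: 623596.2 Mb = 77949.5 MB.
= 77.95 GB.

77.9 GB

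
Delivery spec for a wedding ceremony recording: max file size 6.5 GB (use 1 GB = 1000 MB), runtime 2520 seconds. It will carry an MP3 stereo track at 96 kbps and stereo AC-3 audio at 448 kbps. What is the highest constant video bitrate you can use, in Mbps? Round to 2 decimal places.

Budget: 6.5 GB = 52000.0 Mb.
Total bitrate budget: 52000.0 Mb / 2520 s = 20.635 Mbps.
Audio total: 96 + 448 = 544 kbps = 0.544 Mbps.
Video: 20.635 − 0.544 = 20.091 Mbps.

20.09 Mbps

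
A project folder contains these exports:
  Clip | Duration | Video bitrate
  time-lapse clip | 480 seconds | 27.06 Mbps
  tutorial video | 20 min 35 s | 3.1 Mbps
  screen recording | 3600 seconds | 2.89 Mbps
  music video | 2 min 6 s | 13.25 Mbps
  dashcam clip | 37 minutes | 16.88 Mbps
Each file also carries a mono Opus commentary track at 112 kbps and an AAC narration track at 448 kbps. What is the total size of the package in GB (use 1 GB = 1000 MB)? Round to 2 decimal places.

Audio total: 112 + 448 = 560 kbps = 0.560 Mbps.
time-lapse clip: 27.620 Mbps × 480 s = 13257.6 Mb
tutorial video: 3.660 Mbps × 1235 s = 4520.1 Mb
screen recording: 3.450 Mbps × 3600 s = 12420.0 Mb
music video: 13.810 Mbps × 126 s = 1740.1 Mb
dashcam clip: 17.440 Mbps × 2220 s = 38716.8 Mb
Total: 70654.6 Mb = 8831.8 MB.
= 8.832 GB.

8.83 GB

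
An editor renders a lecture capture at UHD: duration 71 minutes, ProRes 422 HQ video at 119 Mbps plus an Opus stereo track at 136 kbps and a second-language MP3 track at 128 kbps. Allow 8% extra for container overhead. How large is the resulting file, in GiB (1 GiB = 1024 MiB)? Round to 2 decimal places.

71 min = 4260 s
Audio total: 136 + 128 = 264 kbps = 0.264 Mbps.
Total bitrate: 119 + 0.264 = 119.264 Mbps.
Stream data: 119.264 Mbps × 4260 s = 508064.6 Mb.
With 8% container overhead: ×1.08.
548,710 Mb = 68,588,726,400 bytes ÷ 1,073,741,824 = 63.88 GiB.

63.88 GiB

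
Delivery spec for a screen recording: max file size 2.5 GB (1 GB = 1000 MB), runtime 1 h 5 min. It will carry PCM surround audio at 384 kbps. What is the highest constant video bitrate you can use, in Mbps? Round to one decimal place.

Budget: 2.5 GB = 20000.0 Mb.
1 h 5 min = 65 min = 3900 s
Total bitrate budget: 20000.0 Mb / 3900 s = 5.128 Mbps.
Audio: 384 kbps = 0.384 Mbps.
Video: 5.128 − 0.384 = 4.744 Mbps.

4.7 Mbps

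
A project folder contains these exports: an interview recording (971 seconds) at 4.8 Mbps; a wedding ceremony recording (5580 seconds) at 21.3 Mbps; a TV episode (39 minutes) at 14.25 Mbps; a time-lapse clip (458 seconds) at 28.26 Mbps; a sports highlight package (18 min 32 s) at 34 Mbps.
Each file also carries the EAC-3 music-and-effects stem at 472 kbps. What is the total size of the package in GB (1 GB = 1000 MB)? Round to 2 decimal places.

Audio: 472 kbps = 0.472 Mbps.
interview recording: 5.272 Mbps × 971 s = 5119.1 Mb
wedding ceremony recording: 21.772 Mbps × 5580 s = 121487.8 Mb
TV episode: 14.722 Mbps × 2340 s = 34449.5 Mb
time-lapse clip: 28.732 Mbps × 458 s = 13159.3 Mb
sports highlight package: 34.472 Mbps × 1112 s = 38332.9 Mb
Total: 212548.5 Mb = 26568.6 MB.
= 26.57 GB.

26.57 GB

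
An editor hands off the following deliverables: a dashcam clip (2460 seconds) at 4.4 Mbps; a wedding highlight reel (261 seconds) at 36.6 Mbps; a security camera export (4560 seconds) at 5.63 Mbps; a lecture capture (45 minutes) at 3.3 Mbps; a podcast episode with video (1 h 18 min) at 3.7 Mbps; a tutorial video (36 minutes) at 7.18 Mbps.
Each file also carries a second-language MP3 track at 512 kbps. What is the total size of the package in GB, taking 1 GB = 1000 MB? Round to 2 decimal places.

12.05 GB

Audio: 512 kbps = 0.512 Mbps.
dashcam clip: 4.912 Mbps × 2460 s = 12083.5 Mb
wedding highlight reel: 37.112 Mbps × 261 s = 9686.2 Mb
security camera export: 6.142 Mbps × 4560 s = 28007.5 Mb
lecture capture: 3.812 Mbps × 2700 s = 10292.4 Mb
podcast episode with video: 4.212 Mbps × 4680 s = 19712.2 Mb
tutorial video: 7.692 Mbps × 2160 s = 16614.7 Mb
Total: 96396.6 Mb = 12049.6 MB.
= 12.05 GB.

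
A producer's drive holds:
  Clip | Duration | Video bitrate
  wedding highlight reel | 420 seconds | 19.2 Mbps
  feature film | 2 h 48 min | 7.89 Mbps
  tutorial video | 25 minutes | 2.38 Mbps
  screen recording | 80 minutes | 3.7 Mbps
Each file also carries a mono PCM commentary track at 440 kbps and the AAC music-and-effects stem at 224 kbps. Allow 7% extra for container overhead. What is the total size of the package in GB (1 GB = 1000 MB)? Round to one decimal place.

Audio total: 440 + 224 = 664 kbps = 0.664 Mbps.
wedding highlight reel: 19.864 Mbps × 420 s × 1.07 = 8926.9 Mb
feature film: 8.554 Mbps × 10080 s × 1.07 = 92260.0 Mb
tutorial video: 3.044 Mbps × 1500 s × 1.07 = 4885.6 Mb
screen recording: 4.364 Mbps × 4800 s × 1.07 = 22413.5 Mb
Total: 128486.0 Mb = 16060.8 MB.
= 16.06 GB.

16.1 GB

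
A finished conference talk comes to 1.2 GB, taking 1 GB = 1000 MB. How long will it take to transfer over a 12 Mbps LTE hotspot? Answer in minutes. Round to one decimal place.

File: 1.2 GB = 9600.0 Mb.
At 12 Mbps: 9600.0 / 12 = 800.0 s ≈ 13.3 minutes.

13.3 minutes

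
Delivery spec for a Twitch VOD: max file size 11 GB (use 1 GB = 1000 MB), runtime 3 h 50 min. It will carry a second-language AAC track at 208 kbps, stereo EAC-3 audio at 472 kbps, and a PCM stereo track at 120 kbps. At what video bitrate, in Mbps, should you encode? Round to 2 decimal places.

Budget: 11 GB = 88000.0 Mb.
3 h 50 min = 230 min = 13800 s
Total bitrate budget: 88000.0 Mb / 13800 s = 6.377 Mbps.
Audio total: 208 + 472 + 120 = 800 kbps = 0.800 Mbps.
Video: 6.377 − 0.800 = 5.577 Mbps.

5.58 Mbps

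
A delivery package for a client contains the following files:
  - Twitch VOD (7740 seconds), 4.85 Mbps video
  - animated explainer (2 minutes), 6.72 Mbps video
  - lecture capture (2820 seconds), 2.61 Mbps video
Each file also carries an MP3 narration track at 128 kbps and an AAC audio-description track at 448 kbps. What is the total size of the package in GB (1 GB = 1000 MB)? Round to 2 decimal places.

Audio total: 128 + 448 = 576 kbps = 0.576 Mbps.
Twitch VOD: 5.426 Mbps × 7740 s = 41997.2 Mb
animated explainer: 7.296 Mbps × 120 s = 875.5 Mb
lecture capture: 3.186 Mbps × 2820 s = 8984.5 Mb
Total: 51857.3 Mb = 6482.2 MB.
= 6.482 GB.

6.48 GB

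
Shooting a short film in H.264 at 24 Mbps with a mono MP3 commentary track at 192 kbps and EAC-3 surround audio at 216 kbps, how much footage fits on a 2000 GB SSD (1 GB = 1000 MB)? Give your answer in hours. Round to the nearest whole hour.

182 hours

Audio total: 192 + 216 = 408 kbps = 0.408 Mbps.
Total bitrate: 24 + 0.408 = 24.408 Mbps.
Capacity: 2000 GB = 16,000,000 Mb.
Recording time: 16,000,000 / 24.408 = 655,523 s ≈ 182 hours.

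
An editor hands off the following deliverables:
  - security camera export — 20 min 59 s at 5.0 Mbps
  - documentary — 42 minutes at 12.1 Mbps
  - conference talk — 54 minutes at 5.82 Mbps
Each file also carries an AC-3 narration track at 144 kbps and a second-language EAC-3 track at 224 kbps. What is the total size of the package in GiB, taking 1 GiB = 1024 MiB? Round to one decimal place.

Audio total: 144 + 224 = 368 kbps = 0.368 Mbps.
security camera export: 5.368 Mbps × 1259 s = 6758.3 Mb
documentary: 12.468 Mbps × 2520 s = 31419.4 Mb
conference talk: 6.188 Mbps × 3240 s = 20049.1 Mb
Total: 58226.8 Mb = 7278.3 MB.
= 6.778 GiB.

6.8 GiB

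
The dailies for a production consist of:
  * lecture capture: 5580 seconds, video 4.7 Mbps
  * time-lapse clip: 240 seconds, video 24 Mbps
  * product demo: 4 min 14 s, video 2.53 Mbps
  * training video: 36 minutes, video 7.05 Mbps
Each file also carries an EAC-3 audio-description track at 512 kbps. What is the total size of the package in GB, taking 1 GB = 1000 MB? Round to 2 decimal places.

Audio: 512 kbps = 0.512 Mbps.
lecture capture: 5.212 Mbps × 5580 s = 29083.0 Mb
time-lapse clip: 24.512 Mbps × 240 s = 5882.9 Mb
product demo: 3.042 Mbps × 254 s = 772.7 Mb
training video: 7.562 Mbps × 2160 s = 16333.9 Mb
Total: 52072.4 Mb = 6509.1 MB.
= 6.509 GB.

6.51 GB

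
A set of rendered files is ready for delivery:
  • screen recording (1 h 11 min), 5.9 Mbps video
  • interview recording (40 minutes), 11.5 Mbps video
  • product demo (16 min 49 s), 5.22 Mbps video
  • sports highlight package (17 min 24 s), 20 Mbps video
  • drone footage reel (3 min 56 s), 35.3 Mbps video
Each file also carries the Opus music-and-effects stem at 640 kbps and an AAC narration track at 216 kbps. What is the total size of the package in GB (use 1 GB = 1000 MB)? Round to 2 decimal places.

Audio total: 640 + 216 = 856 kbps = 0.856 Mbps.
screen recording: 6.756 Mbps × 4260 s = 28780.6 Mb
interview recording: 12.356 Mbps × 2400 s = 29654.4 Mb
product demo: 6.076 Mbps × 1009 s = 6130.7 Mb
sports highlight package: 20.856 Mbps × 1044 s = 21773.7 Mb
drone footage reel: 36.156 Mbps × 236 s = 8532.8 Mb
Total: 94872.1 Mb = 11859.0 MB.
= 11.86 GB.

11.86 GB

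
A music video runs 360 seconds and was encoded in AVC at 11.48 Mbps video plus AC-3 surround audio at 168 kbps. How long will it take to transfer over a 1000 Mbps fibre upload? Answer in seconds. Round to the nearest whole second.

4 seconds

Audio: 168 kbps = 0.168 Mbps.
Total bitrate: 11.648 Mbps.
File: 11.648 Mbps × 360 s = 4193.3 Mb.
At 1000 Mbps: 4193.3 / 1000 = 4.2 s ≈ 4.19 seconds.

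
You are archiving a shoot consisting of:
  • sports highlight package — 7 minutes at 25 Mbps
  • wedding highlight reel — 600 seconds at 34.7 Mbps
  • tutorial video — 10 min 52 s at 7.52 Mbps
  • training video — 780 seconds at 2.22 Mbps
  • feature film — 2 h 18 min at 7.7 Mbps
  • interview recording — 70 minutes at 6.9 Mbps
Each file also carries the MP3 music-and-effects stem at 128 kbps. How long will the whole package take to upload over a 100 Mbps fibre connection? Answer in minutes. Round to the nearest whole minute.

Audio: 128 kbps = 0.128 Mbps.
sports highlight package: 25.128 Mbps × 420 s = 10553.8 Mb
wedding highlight reel: 34.828 Mbps × 600 s = 20896.8 Mb
tutorial video: 7.648 Mbps × 652 s = 4986.5 Mb
training video: 2.348 Mbps × 780 s = 1831.4 Mb
feature film: 7.828 Mbps × 8280 s = 64815.8 Mb
interview recording: 7.028 Mbps × 4200 s = 29517.6 Mb
Total: 132601.9 Mb = 16575.2 MB.
At 100 Mbps: 132601.9 / 100 = 1326 s ≈ 22.1 minutes.

22 minutes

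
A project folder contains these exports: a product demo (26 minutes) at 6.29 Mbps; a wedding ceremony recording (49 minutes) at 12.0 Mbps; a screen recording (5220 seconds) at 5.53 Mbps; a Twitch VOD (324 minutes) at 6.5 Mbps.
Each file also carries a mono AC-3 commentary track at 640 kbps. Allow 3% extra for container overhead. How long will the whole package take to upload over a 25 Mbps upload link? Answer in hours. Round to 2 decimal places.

Audio: 640 kbps = 0.640 Mbps.
product demo: 6.930 Mbps × 1560 s × 1.03 = 11135.1 Mb
wedding ceremony recording: 12.640 Mbps × 2940 s × 1.03 = 38276.4 Mb
screen recording: 6.170 Mbps × 5220 s × 1.03 = 33173.6 Mb
Twitch VOD: 7.140 Mbps × 19440 s × 1.03 = 142965.6 Mb
Total: 225550.8 Mb = 28193.9 MB.
At 25 Mbps: 225550.8 / 25 = 9022 s ≈ 2.51 hours.

2.51 hours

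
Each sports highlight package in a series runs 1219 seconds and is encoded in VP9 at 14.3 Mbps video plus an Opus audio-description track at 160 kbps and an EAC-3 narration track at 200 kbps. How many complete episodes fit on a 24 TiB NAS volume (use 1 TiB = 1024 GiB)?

Audio total: 160 + 200 = 360 kbps = 0.360 Mbps.
Total bitrate: 14.660 Mbps.
Per item: 14.660 Mbps × 1219 s = 17,871 Mb = 2,234 MB.
Capacity: 24 TiB = 211,106,233 Mb; 11813.09 items → 11813 complete.

11813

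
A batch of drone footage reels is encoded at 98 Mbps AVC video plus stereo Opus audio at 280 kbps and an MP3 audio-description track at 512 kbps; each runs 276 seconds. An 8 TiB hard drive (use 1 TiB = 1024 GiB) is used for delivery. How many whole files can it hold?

Audio total: 280 + 512 = 792 kbps = 0.792 Mbps.
Total bitrate: 98.792 Mbps.
Per item: 98.792 Mbps × 276 s = 27,267 Mb = 3,408 MB.
Capacity: 8 TiB = 70,368,744 Mb; 2580.77 items → 2580 complete.

2580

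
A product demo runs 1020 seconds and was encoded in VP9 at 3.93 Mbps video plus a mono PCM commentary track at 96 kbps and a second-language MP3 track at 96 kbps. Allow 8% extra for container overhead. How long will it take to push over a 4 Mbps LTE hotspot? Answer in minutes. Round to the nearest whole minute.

19 minutes

Audio total: 96 + 96 = 192 kbps = 0.192 Mbps.
Total bitrate: 4.122 Mbps.
File: 4.122 Mbps × 1020 s = 4204.4 Mb.
With 8% container overhead: ×1.08. → 4540.8 Mb.
At 4 Mbps: 4540.8 / 4 = 1135.2 s ≈ 18.9 minutes.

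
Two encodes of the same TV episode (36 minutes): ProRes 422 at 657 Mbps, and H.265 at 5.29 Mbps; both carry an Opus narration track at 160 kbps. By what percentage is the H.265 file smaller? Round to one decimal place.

99.2%

36 min = 2160 s
Audio: 160 kbps = 0.160 Mbps.
ProRes 422: 657.160 Mbps × 2160 s = 1419465.6 Mb = 177.433 GB.
H.265: 5.450 Mbps × 2160 s = 11772.0 Mb = 1.472 GB.
Reduction: (1 − 1.472/177.433) × 100 = 99.17%.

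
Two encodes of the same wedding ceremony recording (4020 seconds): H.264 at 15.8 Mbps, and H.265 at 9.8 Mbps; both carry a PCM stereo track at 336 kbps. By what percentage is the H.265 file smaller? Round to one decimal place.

37.2%

Audio: 336 kbps = 0.336 Mbps.
H.264: 16.136 Mbps × 4020 s = 64866.7 Mb = 8.108 GB.
H.265: 10.136 Mbps × 4020 s = 40746.7 Mb = 5.093 GB.
Reduction: (1 − 5.093/8.108) × 100 = 37.18%.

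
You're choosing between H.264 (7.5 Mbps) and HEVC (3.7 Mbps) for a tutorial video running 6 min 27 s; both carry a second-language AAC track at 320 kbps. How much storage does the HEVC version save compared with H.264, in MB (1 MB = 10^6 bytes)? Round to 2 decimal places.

183.83 MB

6 min 27 s = 387 s
Audio: 320 kbps = 0.320 Mbps.
H.264: 7.820 Mbps × 387 s = 3026.3 Mb = 378.293 MB.
HEVC: 4.020 Mbps × 387 s = 1555.7 Mb = 194.468 MB.
Saving: 378.293 − 194.468 = 183.825 MB.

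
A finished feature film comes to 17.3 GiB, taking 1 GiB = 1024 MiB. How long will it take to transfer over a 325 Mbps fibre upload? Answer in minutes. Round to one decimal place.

File: 17.3 GiB = 148605.9 Mb.
At 325 Mbps: 148605.9 / 325 = 457.2 s ≈ 7.62 minutes.

7.6 minutes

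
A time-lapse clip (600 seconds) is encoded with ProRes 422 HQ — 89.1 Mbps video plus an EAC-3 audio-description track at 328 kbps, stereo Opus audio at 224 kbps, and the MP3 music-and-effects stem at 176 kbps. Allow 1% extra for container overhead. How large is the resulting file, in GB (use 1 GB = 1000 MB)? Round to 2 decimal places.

6.80 GB

Audio total: 328 + 224 + 176 = 728 kbps = 0.728 Mbps.
Total bitrate: 89.1 + 0.728 = 89.828 Mbps.
Stream data: 89.828 Mbps × 600 s = 53896.8 Mb.
With 1% container overhead: ×1.01.
54,436 Mb ÷ 8 = 6,804 MB → 6.804 GB.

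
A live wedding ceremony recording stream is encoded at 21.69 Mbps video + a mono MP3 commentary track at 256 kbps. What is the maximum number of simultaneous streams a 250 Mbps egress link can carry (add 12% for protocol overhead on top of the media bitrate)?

Audio: 256 kbps = 0.256 Mbps.
Per-viewer media rate: 21.946 Mbps.
On the wire with 12% overhead: 24.580 Mbps.
250 Mbps = 250.0 Mbps; 250.0 / 24.580 = 10.17 → 10 viewers.

10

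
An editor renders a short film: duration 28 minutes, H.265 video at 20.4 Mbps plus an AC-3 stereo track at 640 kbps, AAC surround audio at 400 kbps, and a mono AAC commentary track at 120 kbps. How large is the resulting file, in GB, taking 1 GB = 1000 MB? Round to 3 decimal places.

4.528 GB

28 min = 1680 s
Audio total: 640 + 400 + 120 = 1160 kbps = 1.160 Mbps.
Total bitrate: 20.4 + 1.160 = 21.560 Mbps.
Stream data: 21.560 Mbps × 1680 s = 36220.8 Mb.
36,221 Mb ÷ 8 = 4,528 MB → 4.528 GB.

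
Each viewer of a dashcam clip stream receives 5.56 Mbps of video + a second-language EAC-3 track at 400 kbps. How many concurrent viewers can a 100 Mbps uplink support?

16

Audio: 400 kbps = 0.400 Mbps.
Per-viewer media rate: 5.960 Mbps.
100 Mbps = 100.0 Mbps; 100.0 / 5.960 = 16.78 → 16 viewers.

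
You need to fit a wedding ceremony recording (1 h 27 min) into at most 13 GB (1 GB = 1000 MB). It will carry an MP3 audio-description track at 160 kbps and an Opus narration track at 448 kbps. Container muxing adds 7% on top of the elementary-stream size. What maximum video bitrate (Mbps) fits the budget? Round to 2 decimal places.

Budget: 13 GB = 104000.0 Mb.
Stream payload after overhead: 104000.0 / 1.07 = 97196.3 Mb.
1 h 27 min = 87 min = 5220 s
Total bitrate budget: 97196.3 Mb / 5220 s = 18.620 Mbps.
Audio total: 160 + 448 = 608 kbps = 0.608 Mbps.
Video: 18.620 − 0.608 = 18.012 Mbps.

18.01 Mbps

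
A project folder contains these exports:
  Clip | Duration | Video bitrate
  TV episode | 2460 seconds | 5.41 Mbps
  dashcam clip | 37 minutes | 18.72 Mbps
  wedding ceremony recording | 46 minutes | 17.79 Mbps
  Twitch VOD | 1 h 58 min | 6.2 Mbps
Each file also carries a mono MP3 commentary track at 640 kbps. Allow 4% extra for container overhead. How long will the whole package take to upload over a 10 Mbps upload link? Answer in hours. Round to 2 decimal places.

Audio: 640 kbps = 0.640 Mbps.
TV episode: 6.050 Mbps × 2460 s × 1.04 = 15478.3 Mb
dashcam clip: 19.360 Mbps × 2220 s × 1.04 = 44698.4 Mb
wedding ceremony recording: 18.430 Mbps × 2760 s × 1.04 = 52901.5 Mb
Twitch VOD: 6.840 Mbps × 7080 s × 1.04 = 50364.3 Mb
Total: 163442.4 Mb = 20430.3 MB.
At 10 Mbps: 163442.4 / 10 = 16344 s ≈ 4.54 hours.

4.54 hours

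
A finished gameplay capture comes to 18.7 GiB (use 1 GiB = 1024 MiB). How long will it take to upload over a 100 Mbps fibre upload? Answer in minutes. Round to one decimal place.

26.8 minutes

File: 18.7 GiB = 160631.8 Mb.
At 100 Mbps: 160631.8 / 100 = 1606.3 s ≈ 26.8 minutes.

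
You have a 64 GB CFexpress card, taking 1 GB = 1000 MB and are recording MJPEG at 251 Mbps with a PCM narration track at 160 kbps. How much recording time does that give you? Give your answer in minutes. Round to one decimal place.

Audio: 160 kbps = 0.160 Mbps.
Total bitrate: 251 + 0.160 = 251.160 Mbps.
Capacity: 64 GB = 512,000 Mb.
Recording time: 512,000 / 251.160 = 2,039 s ≈ 34.0 minutes.

34.0 minutes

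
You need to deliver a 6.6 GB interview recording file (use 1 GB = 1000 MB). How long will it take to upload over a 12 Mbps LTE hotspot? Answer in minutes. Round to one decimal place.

73.3 minutes

File: 6.6 GB = 52800.0 Mb.
At 12 Mbps: 52800.0 / 12 = 4400.0 s ≈ 73.3 minutes.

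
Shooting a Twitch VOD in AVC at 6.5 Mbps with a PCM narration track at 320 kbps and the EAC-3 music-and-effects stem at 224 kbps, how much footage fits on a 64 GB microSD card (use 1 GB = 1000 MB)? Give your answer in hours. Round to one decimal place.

20.2 hours

Audio total: 320 + 224 = 544 kbps = 0.544 Mbps.
Total bitrate: 6.5 + 0.544 = 7.044 Mbps.
Capacity: 64 GB = 512,000 Mb.
Recording time: 512,000 / 7.044 = 72,686 s ≈ 20.2 hours.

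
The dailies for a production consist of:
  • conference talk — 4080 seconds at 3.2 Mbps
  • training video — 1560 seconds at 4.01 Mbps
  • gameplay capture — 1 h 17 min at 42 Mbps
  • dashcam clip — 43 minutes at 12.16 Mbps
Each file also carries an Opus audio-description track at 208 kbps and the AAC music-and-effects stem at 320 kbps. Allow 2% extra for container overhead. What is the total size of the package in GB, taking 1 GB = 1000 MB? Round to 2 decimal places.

32.07 GB

Audio total: 208 + 320 = 528 kbps = 0.528 Mbps.
conference talk: 3.728 Mbps × 4080 s × 1.02 = 15514.4 Mb
training video: 4.538 Mbps × 1560 s × 1.02 = 7220.9 Mb
gameplay capture: 42.528 Mbps × 4620 s × 1.02 = 200408.9 Mb
dashcam clip: 12.688 Mbps × 2580 s × 1.02 = 33389.7 Mb
Total: 256534.0 Mb = 32066.7 MB.
= 32.07 GB.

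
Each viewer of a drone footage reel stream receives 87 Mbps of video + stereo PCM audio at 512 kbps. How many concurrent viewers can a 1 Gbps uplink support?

11

Audio: 512 kbps = 0.512 Mbps.
Per-viewer media rate: 87.512 Mbps.
1 Gbps = 1,000 Mbps; 1,000 / 87.512 = 11.43 → 11 viewers.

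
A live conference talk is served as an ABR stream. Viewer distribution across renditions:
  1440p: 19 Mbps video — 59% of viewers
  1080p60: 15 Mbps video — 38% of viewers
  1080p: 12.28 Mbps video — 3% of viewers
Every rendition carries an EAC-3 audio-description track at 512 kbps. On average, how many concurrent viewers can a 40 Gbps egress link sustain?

2248

Audio: 512 kbps = 0.512 Mbps.
Average per-viewer bitrate: 0.59×19.512 + 0.38×15.512 + 0.03×12.792 = 17.790 Mbps.
40 Gbps = 40,000 Mbps; 40,000 / 17.790 = 2248.40 → 2248.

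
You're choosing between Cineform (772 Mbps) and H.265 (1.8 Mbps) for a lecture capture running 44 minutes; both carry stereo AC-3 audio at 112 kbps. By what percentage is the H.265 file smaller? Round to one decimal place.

44 min = 2640 s
Audio: 112 kbps = 0.112 Mbps.
Cineform: 772.112 Mbps × 2640 s = 2038375.7 Mb = 237.298 GiB.
H.265: 1.912 Mbps × 2640 s = 5047.7 Mb = 0.588 GiB.
Reduction: (1 − 0.588/237.298) × 100 = 99.75%.

99.8%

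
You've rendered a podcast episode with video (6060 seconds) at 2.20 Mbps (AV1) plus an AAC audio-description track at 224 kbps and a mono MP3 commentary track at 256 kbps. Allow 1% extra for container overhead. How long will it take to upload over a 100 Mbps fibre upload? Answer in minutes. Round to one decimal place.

2.7 minutes

Audio total: 224 + 256 = 480 kbps = 0.480 Mbps.
Total bitrate: 2.680 Mbps.
File: 2.680 Mbps × 6060 s = 16240.8 Mb.
With 1% container overhead: ×1.01. → 16403.2 Mb.
At 100 Mbps: 16403.2 / 100 = 164.0 s ≈ 2.73 minutes.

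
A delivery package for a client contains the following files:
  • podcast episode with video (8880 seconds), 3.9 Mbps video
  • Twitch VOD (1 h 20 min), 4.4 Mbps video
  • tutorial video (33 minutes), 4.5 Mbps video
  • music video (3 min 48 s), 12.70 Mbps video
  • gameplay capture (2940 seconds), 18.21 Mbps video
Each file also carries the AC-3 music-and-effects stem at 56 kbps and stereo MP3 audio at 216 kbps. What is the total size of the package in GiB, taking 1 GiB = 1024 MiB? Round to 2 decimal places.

Audio total: 56 + 216 = 272 kbps = 0.272 Mbps.
podcast episode with video: 4.172 Mbps × 8880 s = 37047.4 Mb
Twitch VOD: 4.672 Mbps × 4800 s = 22425.6 Mb
tutorial video: 4.772 Mbps × 1980 s = 9448.6 Mb
music video: 12.972 Mbps × 228 s = 2957.6 Mb
gameplay capture: 18.482 Mbps × 2940 s = 54337.1 Mb
Total: 126216.2 Mb = 15777.0 MB.
= 14.69 GiB.

14.69 GiB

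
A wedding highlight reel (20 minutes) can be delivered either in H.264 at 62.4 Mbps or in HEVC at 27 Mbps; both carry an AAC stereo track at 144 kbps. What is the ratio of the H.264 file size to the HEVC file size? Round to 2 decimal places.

20 min = 1200 s
Audio: 144 kbps = 0.144 Mbps.
H.264: 62.544 Mbps × 1200 s = 75052.8 Mb = 8.737 GiB.
HEVC: 27.144 Mbps × 1200 s = 32572.8 Mb = 3.792 GiB.
Ratio: 8.737 / 3.792 = 2.304.

2.30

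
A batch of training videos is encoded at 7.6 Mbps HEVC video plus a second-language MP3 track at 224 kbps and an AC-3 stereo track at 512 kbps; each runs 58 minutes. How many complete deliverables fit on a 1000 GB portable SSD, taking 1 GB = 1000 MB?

275

58 min = 3480 s
Audio total: 224 + 512 = 736 kbps = 0.736 Mbps.
Total bitrate: 8.336 Mbps.
Per item: 8.336 Mbps × 3480 s = 29,009 Mb = 3,626 MB.
Capacity: 1000 GB = 8,000,000 Mb; 275.77 items → 275 complete.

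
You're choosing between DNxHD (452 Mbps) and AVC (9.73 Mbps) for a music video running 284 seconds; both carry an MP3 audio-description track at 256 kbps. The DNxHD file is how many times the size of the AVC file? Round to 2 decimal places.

Audio: 256 kbps = 0.256 Mbps.
DNxHD: 452.256 Mbps × 284 s = 128440.7 Mb = 14.952 GiB.
AVC: 9.986 Mbps × 284 s = 2836.0 Mb = 0.330 GiB.
Ratio: 14.952 / 0.330 = 45.289.

45.29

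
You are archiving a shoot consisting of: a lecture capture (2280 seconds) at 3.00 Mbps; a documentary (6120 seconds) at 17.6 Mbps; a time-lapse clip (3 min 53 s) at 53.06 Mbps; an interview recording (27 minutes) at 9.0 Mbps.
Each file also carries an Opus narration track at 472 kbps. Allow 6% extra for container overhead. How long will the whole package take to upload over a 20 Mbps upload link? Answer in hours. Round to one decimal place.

2.2 hours

Audio: 472 kbps = 0.472 Mbps.
lecture capture: 3.472 Mbps × 2280 s × 1.06 = 8391.1 Mb
documentary: 18.072 Mbps × 6120 s × 1.06 = 117236.7 Mb
time-lapse clip: 53.532 Mbps × 233 s × 1.06 = 13221.3 Mb
interview recording: 9.472 Mbps × 1620 s × 1.06 = 16265.3 Mb
Total: 155114.5 Mb = 19389.3 MB.
At 20 Mbps: 155114.5 / 20 = 7756 s ≈ 2.15 hours.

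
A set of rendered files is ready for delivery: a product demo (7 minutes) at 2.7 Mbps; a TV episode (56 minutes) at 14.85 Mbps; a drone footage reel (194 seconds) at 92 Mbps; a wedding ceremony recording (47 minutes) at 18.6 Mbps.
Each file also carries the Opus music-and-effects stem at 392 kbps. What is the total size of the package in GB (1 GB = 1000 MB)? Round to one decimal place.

15.5 GB

Audio: 392 kbps = 0.392 Mbps.
product demo: 3.092 Mbps × 420 s = 1298.6 Mb
TV episode: 15.242 Mbps × 3360 s = 51213.1 Mb
drone footage reel: 92.392 Mbps × 194 s = 17924.0 Mb
wedding ceremony recording: 18.992 Mbps × 2820 s = 53557.4 Mb
Total: 123993.2 Mb = 15499.2 MB.
= 15.50 GB.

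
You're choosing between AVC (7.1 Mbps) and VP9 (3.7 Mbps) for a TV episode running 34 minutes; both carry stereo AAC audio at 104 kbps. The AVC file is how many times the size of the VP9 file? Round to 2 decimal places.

1.89

34 min = 2040 s
Audio: 104 kbps = 0.104 Mbps.
AVC: 7.204 Mbps × 2040 s = 14696.2 Mb = 1.711 GiB.
VP9: 3.804 Mbps × 2040 s = 7760.2 Mb = 0.903 GiB.
Ratio: 1.711 / 0.903 = 1.894.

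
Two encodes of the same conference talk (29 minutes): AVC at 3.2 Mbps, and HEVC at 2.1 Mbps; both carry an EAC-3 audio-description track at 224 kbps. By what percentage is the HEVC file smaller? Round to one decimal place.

32.1%

29 min = 1740 s
Audio: 224 kbps = 0.224 Mbps.
AVC: 3.424 Mbps × 1740 s = 5957.8 Mb = 0.745 GB.
HEVC: 2.324 Mbps × 1740 s = 4043.8 Mb = 0.505 GB.
Reduction: (1 − 0.505/0.745) × 100 = 32.13%.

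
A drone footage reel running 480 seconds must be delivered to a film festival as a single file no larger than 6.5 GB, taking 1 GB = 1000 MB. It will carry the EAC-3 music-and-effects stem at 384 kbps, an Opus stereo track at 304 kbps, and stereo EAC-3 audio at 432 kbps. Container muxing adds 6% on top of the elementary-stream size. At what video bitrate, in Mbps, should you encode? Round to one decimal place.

101.1 Mbps

Budget: 6.5 GB = 52000.0 Mb.
Stream payload after overhead: 52000.0 / 1.06 = 49056.6 Mb.
Total bitrate budget: 49056.6 Mb / 480 s = 102.201 Mbps.
Audio total: 384 + 304 + 432 = 1120 kbps = 1.120 Mbps.
Video: 102.201 − 1.120 = 101.081 Mbps.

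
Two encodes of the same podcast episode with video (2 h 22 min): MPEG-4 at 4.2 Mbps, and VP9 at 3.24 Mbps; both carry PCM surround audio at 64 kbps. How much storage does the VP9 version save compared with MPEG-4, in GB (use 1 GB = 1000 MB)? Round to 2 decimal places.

2 h 22 min = 142 min = 8520 s
Audio: 64 kbps = 0.064 Mbps.
MPEG-4: 4.264 Mbps × 8520 s = 36329.3 Mb = 4.541 GB.
VP9: 3.304 Mbps × 8520 s = 28150.1 Mb = 3.519 GB.
Saving: 4.541 − 3.519 = 1.022 GB.

1.02 GB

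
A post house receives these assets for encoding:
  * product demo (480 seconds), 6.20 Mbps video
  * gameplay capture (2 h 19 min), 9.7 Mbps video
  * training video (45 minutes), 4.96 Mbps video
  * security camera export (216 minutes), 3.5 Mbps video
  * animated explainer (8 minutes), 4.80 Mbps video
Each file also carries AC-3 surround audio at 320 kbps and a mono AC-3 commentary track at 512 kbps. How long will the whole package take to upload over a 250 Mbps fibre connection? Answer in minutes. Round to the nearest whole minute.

11 minutes

Audio total: 320 + 512 = 832 kbps = 0.832 Mbps.
product demo: 7.032 Mbps × 480 s = 3375.4 Mb
gameplay capture: 10.532 Mbps × 8340 s = 87836.9 Mb
training video: 5.792 Mbps × 2700 s = 15638.4 Mb
security camera export: 4.332 Mbps × 12960 s = 56142.7 Mb
animated explainer: 5.632 Mbps × 480 s = 2703.4 Mb
Total: 165696.7 Mb = 20712.1 MB.
At 250 Mbps: 165696.7 / 250 = 663 s ≈ 11 minutes.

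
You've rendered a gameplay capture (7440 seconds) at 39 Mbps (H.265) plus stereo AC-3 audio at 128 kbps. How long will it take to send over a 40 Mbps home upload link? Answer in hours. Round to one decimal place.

2.0 hours

Audio: 128 kbps = 0.128 Mbps.
Total bitrate: 39.128 Mbps.
File: 39.128 Mbps × 7440 s = 291112.3 Mb.
At 40 Mbps: 291112.3 / 40 = 7277.8 s ≈ 2.02 hours.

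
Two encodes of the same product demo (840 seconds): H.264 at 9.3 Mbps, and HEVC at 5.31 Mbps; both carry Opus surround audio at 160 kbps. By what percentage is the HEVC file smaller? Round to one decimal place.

42.2%

Audio: 160 kbps = 0.160 Mbps.
H.264: 9.460 Mbps × 840 s = 7946.4 Mb = 0.993 GB.
HEVC: 5.470 Mbps × 840 s = 4594.8 Mb = 0.574 GB.
Reduction: (1 − 0.574/0.993) × 100 = 42.18%.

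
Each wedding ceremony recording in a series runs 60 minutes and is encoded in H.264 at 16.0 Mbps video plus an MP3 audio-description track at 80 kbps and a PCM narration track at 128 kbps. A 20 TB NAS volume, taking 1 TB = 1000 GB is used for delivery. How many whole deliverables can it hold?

60 min = 3600 s
Audio total: 80 + 128 = 208 kbps = 0.208 Mbps.
Total bitrate: 16.208 Mbps.
Per item: 16.208 Mbps × 3600 s = 58,349 Mb = 7,294 MB.
Capacity: 20 TB = 160,000,000 Mb; 2742.13 items → 2742 complete.

2742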